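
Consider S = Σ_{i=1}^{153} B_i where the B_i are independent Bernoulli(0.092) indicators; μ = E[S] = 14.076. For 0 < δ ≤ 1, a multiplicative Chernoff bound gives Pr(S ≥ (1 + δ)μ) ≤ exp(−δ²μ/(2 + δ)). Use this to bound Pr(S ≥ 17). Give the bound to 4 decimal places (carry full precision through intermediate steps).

Write 17 = (1 + δ)μ, so δ = 17/14.076 − 1 = 0.2077295…
Then the exponent is δ²μ/(2 + δ) = (17 − μ)² / (μ·(2 + δ)) = 0.275125.
Bound = exp(−0.275125) = 0.75948.

0.7595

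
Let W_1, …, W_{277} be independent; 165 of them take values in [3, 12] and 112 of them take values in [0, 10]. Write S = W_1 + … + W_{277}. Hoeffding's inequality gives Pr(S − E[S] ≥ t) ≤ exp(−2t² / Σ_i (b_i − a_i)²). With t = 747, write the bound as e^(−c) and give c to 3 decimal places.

Σ(b_i − a_i)² = 165·9² + 112·10² = 24565.
c = 2t² / 24565 = 2·747² / 24565 = 45.4312.

45.431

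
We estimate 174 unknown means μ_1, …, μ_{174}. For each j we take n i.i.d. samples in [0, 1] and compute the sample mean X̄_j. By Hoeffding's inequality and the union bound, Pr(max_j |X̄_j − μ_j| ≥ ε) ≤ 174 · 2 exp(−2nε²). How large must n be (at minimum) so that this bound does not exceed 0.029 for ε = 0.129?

283

Need 2·174·exp(−2nε²) ≤ 0.029, i.e. exp(−2nε²) ≤ 0.029/348.
So 2nε² ≥ ln(348/0.029) = 9.392662.
Hence n ≥ 9.392662/(2·0.129²) = 282.214.
The smallest integer n is 283.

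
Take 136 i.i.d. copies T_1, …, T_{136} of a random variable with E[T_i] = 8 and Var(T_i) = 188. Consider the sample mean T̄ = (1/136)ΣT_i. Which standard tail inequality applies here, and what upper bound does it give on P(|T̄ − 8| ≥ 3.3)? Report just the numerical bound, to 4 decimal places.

0.1269

With mean and variance of each term known, Chebyshev's inequality bounds the deviation of the sum (or sample mean).
Var(T̄) = Var(T_i)/n = 188/136 = 1.3824.
Chebyshev: P(|T̄ − 8| ≥ 3.3) ≤ Var(T̄)/(3.3)² = 188/(136·3.3²) = 0.1269.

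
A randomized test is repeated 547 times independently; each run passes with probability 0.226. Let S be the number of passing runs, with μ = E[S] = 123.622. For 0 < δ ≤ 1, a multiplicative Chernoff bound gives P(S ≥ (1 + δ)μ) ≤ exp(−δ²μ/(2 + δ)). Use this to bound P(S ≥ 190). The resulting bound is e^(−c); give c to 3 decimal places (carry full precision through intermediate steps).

Write 190 = (1 + δ)μ, so δ = 190/123.622 − 1 = 0.5369433…
Then the exponent is δ²μ/(2 + δ) = (190 − μ)² / (μ·(2 + δ)) = 14.048883.

14.049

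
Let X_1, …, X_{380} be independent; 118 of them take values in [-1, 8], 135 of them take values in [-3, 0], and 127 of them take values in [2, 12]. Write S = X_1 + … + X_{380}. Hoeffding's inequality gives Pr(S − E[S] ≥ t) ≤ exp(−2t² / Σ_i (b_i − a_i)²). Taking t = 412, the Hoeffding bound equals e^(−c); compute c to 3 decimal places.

14.463

Σ(b_i − a_i)² = 118·9² + 135·3² + 127·10² = 23473.
c = 2t² / 23473 = 2·412² / 23473 = 14.4629.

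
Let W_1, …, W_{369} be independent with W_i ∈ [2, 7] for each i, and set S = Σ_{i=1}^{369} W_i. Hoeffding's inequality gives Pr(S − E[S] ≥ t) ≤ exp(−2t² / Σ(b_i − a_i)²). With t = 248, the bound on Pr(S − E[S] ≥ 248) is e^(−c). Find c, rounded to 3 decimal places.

Σ(b_i − a_i)² = 369·(5)² = 9225.
c = 2t²/9225 = 2·248²/9225 = 13.3342.

13.334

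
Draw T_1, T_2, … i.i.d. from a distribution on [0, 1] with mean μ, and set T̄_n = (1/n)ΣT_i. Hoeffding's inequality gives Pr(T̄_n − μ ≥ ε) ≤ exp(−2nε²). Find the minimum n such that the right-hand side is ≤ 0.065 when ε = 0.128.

Require exp(−2nε²) ≤ 0.065, i.e. 2nε² ≥ ln(1/0.065) = 2.733368.
So n ≥ 2.733368 / (2·0.128²) = 83.416.
The smallest integer n is 84.

84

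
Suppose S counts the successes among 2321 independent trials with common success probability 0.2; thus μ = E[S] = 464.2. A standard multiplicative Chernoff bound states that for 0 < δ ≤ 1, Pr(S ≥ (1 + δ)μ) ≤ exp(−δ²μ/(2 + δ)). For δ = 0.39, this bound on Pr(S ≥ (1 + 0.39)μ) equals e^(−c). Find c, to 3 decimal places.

c = δ²μ/(2 + δ) = 0.39²·464.2/(2 + 0.39) = 29.5418.

29.542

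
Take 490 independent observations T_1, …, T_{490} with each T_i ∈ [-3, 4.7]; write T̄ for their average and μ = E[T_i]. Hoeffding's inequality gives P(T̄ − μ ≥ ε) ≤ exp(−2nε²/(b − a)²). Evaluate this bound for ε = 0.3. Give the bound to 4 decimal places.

0.2259

Exponent: 2nε²/(b − a)² = 2·490·0.3² / 7.7² = 1.48760.
Bound = exp(−1.48760) = 0.22591.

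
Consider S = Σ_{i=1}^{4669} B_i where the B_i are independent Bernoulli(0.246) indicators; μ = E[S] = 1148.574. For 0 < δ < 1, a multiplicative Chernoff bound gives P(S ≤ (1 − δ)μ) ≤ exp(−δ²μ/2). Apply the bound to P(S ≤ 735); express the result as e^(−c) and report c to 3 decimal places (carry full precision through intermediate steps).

Write 735 = (1 − δ)μ, so δ = 1 − 735/1148.574 = 0.3600761…
Then the exponent is δ²μ/2 = (μ − 735)²/(2μ) = 74.459048.

74.459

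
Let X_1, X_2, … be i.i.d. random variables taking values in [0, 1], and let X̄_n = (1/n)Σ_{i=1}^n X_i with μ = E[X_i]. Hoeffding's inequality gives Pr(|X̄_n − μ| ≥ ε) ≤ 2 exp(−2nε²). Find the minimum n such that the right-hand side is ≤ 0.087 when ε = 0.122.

106

Require 2·exp(−2nε²) ≤ 0.087, i.e. 2nε² ≥ ln(2/0.087) = 3.134994.
So n ≥ 3.134994 / (2·0.122²) = 105.314.
The smallest integer n is 106.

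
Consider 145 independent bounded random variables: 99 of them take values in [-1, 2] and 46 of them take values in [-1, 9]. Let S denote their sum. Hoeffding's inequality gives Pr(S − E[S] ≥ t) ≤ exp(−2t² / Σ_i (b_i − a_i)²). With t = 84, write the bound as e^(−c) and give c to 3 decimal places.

2.570

Σ(b_i − a_i)² = 99·3² + 46·10² = 5491.
c = 2t² / 5491 = 2·84² / 5491 = 2.5700.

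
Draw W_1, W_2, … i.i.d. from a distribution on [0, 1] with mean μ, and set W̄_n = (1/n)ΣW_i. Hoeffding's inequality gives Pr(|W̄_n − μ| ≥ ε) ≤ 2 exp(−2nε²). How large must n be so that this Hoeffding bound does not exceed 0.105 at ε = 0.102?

142

Require 2·exp(−2nε²) ≤ 0.105, i.e. 2nε² ≥ ln(2/0.105) = 2.946942.
So n ≥ 2.946942 / (2·0.102²) = 141.625.
The smallest integer n is 142.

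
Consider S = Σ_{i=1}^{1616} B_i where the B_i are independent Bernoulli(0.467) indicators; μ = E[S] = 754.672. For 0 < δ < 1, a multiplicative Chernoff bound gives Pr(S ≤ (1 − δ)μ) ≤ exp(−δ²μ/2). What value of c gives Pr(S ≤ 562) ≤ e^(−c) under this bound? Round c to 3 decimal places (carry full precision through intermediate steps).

24.595

Write 562 = (1 − δ)μ, so δ = 1 − 562/754.672 = 0.2553056…
Then the exponent is δ²μ/2 = (μ − 562)²/(2μ) = 24.595122.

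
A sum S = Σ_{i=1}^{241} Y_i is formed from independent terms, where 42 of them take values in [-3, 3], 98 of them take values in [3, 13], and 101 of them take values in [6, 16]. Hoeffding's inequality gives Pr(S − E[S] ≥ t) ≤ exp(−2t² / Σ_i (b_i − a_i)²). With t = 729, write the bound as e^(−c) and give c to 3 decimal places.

49.640

Σ(b_i − a_i)² = 42·6² + 98·10² + 101·10² = 21412.
c = 2t² / 21412 = 2·729² / 21412 = 49.6395.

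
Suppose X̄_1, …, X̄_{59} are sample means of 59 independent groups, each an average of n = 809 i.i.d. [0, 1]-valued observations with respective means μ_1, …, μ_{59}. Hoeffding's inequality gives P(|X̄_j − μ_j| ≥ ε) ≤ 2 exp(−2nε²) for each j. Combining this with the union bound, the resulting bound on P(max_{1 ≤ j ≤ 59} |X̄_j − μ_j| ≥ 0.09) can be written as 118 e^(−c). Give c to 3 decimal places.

Union bound over the 59 events: P(max_{1 ≤ j ≤ 59} |X̄_j − μ_j| ≥ 0.09) ≤ 59·2·exp(−2nε²) = 118 exp(−2·809·0.09²).
So c = 2·809·0.09² = 13.1058.

13.106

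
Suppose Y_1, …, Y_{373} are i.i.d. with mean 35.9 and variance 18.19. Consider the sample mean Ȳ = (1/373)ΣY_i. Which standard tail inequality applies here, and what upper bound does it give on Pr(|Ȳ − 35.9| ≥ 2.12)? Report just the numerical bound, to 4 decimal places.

With mean and variance of each term known, Chebyshev's inequality bounds the deviation of the sum (or sample mean).
Var(Ȳ) = Var(Y_i)/n = 18.19/373 = 0.048767.
Chebyshev: Pr(|Ȳ − 35.9| ≥ 2.12) ≤ Var(Ȳ)/(2.12)² = 18.19/(373·2.12²) = 0.0109.

0.0109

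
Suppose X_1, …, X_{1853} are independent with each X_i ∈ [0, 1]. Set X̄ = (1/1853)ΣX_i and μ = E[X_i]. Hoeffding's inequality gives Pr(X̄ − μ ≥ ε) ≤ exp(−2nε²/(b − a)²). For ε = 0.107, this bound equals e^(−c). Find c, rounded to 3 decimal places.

42.430

c = 2nε²/(b − a)² = 2·1853·0.107² / 1² = 42.4300.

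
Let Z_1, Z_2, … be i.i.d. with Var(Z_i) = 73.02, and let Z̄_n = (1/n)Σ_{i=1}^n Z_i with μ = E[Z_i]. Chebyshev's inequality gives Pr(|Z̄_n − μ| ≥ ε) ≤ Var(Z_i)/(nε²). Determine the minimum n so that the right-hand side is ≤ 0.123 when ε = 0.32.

5798

Require 73.02/(n·0.32²) ≤ 0.123, i.e. n ≥ 73.02/(0.123·0.32²) = 5797.447.
The smallest integer n is 5798.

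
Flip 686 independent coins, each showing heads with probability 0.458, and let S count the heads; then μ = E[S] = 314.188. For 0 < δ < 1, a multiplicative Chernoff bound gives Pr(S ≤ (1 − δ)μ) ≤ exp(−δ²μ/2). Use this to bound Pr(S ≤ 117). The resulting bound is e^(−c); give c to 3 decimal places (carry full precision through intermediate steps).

61.879

Write 117 = (1 − δ)μ, so δ = 1 − 117/314.188 = 0.6276115…
Then the exponent is δ²μ/2 = (μ − 117)²/(2μ) = 61.878728.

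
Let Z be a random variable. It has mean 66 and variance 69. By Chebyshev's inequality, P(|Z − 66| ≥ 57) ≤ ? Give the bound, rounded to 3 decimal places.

0.021

Chebyshev: P(|Z − μ| ≥ t) ≤ Var(Z)/t².
Bound = 69 / 3249 = 0.0212.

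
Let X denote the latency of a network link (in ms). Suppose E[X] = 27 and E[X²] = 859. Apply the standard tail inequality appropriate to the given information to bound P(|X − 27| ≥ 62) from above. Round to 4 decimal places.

The first two moments determine the variance, so Chebyshev's inequality is the sharpest standard bound available.
Var(X) = E[X²] − (E[X])² = 859 − 729 = 130.
Chebyshev's inequality: P(|X − μ| ≥ t) ≤ Var(X)/t² = 130/3844 = 0.0338.

0.0338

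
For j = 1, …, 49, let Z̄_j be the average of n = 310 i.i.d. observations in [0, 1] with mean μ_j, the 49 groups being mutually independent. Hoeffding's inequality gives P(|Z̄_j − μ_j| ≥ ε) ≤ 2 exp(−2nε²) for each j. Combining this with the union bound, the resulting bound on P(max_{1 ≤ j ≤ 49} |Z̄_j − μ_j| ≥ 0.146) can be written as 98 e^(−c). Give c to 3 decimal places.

Union bound over the 49 events: P(max_{1 ≤ j ≤ 49} |Z̄_j − μ_j| ≥ 0.146) ≤ 49·2·exp(−2nε²) = 98 exp(−2·310·0.146²).
So c = 2·310·0.146² = 13.2159.

13.216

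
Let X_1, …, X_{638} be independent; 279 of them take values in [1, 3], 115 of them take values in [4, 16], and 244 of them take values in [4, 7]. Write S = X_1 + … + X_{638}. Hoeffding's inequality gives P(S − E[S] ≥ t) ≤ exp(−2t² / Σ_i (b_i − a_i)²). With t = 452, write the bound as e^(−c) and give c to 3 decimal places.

20.562

Σ(b_i − a_i)² = 279·2² + 115·12² + 244·3² = 19872.
c = 2t² / 19872 = 2·452² / 19872 = 20.5620.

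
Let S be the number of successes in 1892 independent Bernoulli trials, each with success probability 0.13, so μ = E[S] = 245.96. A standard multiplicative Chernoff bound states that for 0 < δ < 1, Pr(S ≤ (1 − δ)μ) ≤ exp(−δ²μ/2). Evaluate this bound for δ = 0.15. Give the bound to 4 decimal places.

0.0628

Exponent = δ²μ/2 = 0.15²·245.96/2 = 2.7670.
Bound = exp(−2.7670) = 0.06285.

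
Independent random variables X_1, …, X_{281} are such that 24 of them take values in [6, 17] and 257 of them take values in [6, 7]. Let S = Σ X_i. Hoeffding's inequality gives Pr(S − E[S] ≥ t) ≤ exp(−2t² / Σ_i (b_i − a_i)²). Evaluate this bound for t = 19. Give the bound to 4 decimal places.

0.7958

Σ(b_i − a_i)² = 24·11² + 257·1² = 3161.
Exponent = 2·19² / 3161 = 0.22841.
Bound = exp(−0.22841) = 0.79580.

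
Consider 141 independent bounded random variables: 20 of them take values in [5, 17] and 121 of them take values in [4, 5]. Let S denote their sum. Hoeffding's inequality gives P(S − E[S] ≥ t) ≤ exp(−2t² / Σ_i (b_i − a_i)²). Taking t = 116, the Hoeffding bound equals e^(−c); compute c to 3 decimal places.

Σ(b_i − a_i)² = 20·12² + 121·1² = 3001.
c = 2t² / 3001 = 2·116² / 3001 = 8.9677.

8.968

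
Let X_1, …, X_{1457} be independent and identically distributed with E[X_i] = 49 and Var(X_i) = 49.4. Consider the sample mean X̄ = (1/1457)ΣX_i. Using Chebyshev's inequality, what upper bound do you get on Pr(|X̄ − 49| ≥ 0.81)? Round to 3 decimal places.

Var(X̄) = Var(X_i)/n = 49.4/1457 = 0.033905.
Chebyshev: Pr(|X̄ − 49| ≥ 0.81) ≤ Var(X̄)/(0.81)² = 49.4/(1457·0.81²) = 0.0517.

0.052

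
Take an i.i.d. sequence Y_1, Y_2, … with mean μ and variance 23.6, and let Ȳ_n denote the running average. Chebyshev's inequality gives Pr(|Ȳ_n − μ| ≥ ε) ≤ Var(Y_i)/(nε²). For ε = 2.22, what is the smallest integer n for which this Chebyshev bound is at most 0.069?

70

Require 23.6/(n·2.22²) ≤ 0.069, i.e. n ≥ 23.6/(0.069·2.22²) = 69.400.
The smallest integer n is 70.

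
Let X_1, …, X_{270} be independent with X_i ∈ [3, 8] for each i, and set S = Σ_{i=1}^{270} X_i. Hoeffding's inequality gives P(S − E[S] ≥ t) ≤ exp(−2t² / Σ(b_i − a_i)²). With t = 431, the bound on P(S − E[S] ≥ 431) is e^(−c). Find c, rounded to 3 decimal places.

Σ(b_i − a_i)² = 270·(5)² = 6750.
c = 2t²/6750 = 2·431²/6750 = 55.0403.

55.040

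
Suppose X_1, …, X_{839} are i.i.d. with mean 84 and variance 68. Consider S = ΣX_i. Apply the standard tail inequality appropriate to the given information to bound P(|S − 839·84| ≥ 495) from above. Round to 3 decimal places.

With mean and variance of each term known, Chebyshev's inequality bounds the deviation of the sum (or sample mean).
Var(S) = n·Var(X_i) = 839·68 = 57052.
Chebyshev: P(|S − 839·84| ≥ 495) ≤ Var(S)/495² = 57052/245025 = 0.2328.

0.233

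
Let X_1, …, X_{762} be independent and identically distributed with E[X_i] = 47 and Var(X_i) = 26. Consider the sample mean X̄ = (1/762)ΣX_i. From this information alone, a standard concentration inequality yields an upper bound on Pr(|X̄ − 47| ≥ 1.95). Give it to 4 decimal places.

0.0090

With mean and variance of each term known, Chebyshev's inequality bounds the deviation of the sum (or sample mean).
Var(X̄) = Var(X_i)/n = 26/762 = 0.034121.
Chebyshev: Pr(|X̄ − 47| ≥ 1.95) ≤ Var(X̄)/(1.95)² = 26/(762·1.95²) = 0.0090.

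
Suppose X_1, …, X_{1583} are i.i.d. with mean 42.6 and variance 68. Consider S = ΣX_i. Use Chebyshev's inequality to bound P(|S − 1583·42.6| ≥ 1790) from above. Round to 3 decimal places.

Var(S) = n·Var(X_i) = 1583·68 = 107644.
Chebyshev: P(|S − 1583·42.6| ≥ 1790) ≤ Var(S)/1790² = 107644/3204100 = 0.0336.

0.034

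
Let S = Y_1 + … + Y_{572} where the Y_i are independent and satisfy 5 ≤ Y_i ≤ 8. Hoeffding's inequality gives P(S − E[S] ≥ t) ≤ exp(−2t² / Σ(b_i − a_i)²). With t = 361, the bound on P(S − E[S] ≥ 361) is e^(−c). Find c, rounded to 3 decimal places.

Σ(b_i − a_i)² = 572·(3)² = 5148.
c = 2t²/5148 = 2·361²/5148 = 50.6298.

50.630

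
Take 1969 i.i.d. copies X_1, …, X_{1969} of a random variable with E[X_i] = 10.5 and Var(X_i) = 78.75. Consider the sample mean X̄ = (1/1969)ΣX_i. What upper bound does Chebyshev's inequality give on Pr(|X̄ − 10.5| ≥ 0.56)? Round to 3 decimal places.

Var(X̄) = Var(X_i)/n = 78.75/1969 = 0.039995.
Chebyshev: Pr(|X̄ − 10.5| ≥ 0.56) ≤ Var(X̄)/(0.56)² = 78.75/(1969·0.56²) = 0.1275.

0.128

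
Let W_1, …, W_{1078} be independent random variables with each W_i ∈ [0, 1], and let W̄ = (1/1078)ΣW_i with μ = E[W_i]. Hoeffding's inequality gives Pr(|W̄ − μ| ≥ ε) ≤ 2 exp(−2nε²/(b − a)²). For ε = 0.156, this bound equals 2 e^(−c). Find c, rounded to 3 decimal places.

52.468

c = 2nε²/(b − a)² = 2·1078·0.156² / 1² = 52.4684.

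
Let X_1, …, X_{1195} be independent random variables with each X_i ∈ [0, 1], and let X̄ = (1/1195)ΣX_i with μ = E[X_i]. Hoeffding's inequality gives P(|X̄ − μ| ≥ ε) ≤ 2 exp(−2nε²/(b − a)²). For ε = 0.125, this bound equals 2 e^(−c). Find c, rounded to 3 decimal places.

37.344

c = 2nε²/(b − a)² = 2·1195·0.125² / 1² = 37.3438.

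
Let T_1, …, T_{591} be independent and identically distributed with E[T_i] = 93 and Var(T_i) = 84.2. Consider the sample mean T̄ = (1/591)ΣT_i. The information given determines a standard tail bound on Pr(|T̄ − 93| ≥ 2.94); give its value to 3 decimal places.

0.016

With mean and variance of each term known, Chebyshev's inequality bounds the deviation of the sum (or sample mean).
Var(T̄) = Var(T_i)/n = 84.2/591 = 0.14247.
Chebyshev: Pr(|T̄ − 93| ≥ 2.94) ≤ Var(T̄)/(2.94)² = 84.2/(591·2.94²) = 0.0165.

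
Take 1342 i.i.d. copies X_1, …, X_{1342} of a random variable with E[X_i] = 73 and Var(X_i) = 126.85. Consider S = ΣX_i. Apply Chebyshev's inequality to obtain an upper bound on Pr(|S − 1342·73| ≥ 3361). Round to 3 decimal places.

Var(S) = n·Var(X_i) = 1342·126.85 = 170232.7.
Chebyshev: Pr(|S − 1342·73| ≥ 3361) ≤ Var(S)/3361² = 170232.7/11296321 = 0.0151.

0.015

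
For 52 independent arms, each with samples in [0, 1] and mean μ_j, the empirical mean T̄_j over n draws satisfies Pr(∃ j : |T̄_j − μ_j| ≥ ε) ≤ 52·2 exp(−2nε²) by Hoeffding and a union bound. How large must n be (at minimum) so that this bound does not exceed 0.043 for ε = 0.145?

186

Need 2·52·exp(−2nε²) ≤ 0.043, i.e. exp(−2nε²) ≤ 0.043/104.
So 2nε² ≥ ln(104/0.043) = 7.790946.
Hence n ≥ 7.790946/(2·0.145²) = 185.278.
The smallest integer n is 186.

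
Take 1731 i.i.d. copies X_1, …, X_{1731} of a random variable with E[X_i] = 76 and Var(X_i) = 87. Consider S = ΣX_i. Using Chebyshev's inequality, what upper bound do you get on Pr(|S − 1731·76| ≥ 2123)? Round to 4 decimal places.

0.0334

Var(S) = n·Var(X_i) = 1731·87 = 150597.
Chebyshev: Pr(|S − 1731·76| ≥ 2123) ≤ Var(S)/2123² = 150597/4507129 = 0.0334.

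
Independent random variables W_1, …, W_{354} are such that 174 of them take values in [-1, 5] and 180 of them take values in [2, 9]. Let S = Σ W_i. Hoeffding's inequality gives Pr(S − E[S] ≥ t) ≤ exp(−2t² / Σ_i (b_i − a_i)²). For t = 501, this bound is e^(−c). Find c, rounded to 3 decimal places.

33.280

Σ(b_i − a_i)² = 174·6² + 180·7² = 15084.
c = 2t² / 15084 = 2·501² / 15084 = 33.2804.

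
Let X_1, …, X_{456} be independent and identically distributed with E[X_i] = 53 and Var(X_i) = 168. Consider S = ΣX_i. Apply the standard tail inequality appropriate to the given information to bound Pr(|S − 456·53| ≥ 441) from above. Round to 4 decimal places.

With mean and variance of each term known, Chebyshev's inequality bounds the deviation of the sum (or sample mean).
Var(S) = n·Var(X_i) = 456·168 = 76608.
Chebyshev: Pr(|S − 456·53| ≥ 441) ≤ Var(S)/441² = 76608/194481 = 0.3939.

0.3939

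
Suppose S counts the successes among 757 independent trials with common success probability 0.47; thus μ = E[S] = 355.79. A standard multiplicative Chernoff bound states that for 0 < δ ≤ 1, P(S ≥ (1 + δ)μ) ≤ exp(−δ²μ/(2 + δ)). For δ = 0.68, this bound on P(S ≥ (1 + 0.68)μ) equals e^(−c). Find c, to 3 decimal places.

c = δ²μ/(2 + δ) = 0.68²·355.79/(2 + 0.68) = 61.3871.

61.387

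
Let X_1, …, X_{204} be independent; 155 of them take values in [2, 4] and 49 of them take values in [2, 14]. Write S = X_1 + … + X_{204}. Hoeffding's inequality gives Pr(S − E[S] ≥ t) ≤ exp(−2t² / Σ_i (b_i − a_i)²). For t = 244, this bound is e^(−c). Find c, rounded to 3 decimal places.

Σ(b_i − a_i)² = 155·2² + 49·12² = 7676.
c = 2t² / 7676 = 2·244² / 7676 = 15.5122.

15.512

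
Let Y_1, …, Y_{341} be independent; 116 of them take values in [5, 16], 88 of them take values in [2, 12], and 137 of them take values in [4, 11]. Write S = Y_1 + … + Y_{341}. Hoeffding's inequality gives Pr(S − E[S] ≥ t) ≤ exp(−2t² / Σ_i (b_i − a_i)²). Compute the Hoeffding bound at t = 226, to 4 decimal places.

0.0315

Σ(b_i − a_i)² = 116·11² + 88·10² + 137·7² = 29549.
Exponent = 2·226² / 29549 = 3.45704.
Bound = exp(−3.45704) = 0.03152.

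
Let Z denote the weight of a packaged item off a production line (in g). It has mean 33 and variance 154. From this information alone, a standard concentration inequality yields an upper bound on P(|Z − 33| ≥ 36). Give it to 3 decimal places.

Mean and variance are known, so Chebyshev's inequality applies.
Chebyshev: P(|Z − μ| ≥ t) ≤ Var(Z)/t².
Bound = 154 / 1296 = 0.1188.

0.119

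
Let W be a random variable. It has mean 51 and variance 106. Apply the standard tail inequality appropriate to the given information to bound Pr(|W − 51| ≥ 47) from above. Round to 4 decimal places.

Mean and variance are known, so Chebyshev's inequality applies.
Chebyshev: Pr(|W − μ| ≥ t) ≤ Var(W)/t².
Bound = 106 / 2209 = 0.0480.

0.0480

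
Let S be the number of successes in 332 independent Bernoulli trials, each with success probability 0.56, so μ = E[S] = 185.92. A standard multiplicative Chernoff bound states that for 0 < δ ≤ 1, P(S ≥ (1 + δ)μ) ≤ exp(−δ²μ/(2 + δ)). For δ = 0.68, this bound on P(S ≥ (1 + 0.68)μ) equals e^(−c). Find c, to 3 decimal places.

c = δ²μ/(2 + δ) = 0.68²·185.92/(2 + 0.68) = 32.0781.

32.078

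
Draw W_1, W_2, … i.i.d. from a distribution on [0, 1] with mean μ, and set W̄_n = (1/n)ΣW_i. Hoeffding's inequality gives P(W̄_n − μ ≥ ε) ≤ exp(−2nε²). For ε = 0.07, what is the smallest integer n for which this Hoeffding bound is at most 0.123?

Require exp(−2nε²) ≤ 0.123, i.e. 2nε² ≥ ln(1/0.123) = 2.095571.
So n ≥ 2.095571 / (2·0.07²) = 213.834.
The smallest integer n is 214.

214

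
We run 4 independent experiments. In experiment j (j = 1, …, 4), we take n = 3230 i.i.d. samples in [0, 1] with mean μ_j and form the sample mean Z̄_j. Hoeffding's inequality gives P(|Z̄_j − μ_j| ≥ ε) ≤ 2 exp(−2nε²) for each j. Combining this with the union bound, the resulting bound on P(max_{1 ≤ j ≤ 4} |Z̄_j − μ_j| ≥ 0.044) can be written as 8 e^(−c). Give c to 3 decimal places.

Union bound over the 4 events: P(max_{1 ≤ j ≤ 4} |Z̄_j − μ_j| ≥ 0.044) ≤ 4·2·exp(−2nε²) = 8 exp(−2·3230·0.044²).
So c = 2·3230·0.044² = 12.5066.

12.507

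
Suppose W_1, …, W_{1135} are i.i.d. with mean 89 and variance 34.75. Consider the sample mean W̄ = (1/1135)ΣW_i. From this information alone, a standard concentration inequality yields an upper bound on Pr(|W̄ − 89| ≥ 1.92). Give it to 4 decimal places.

With mean and variance of each term known, Chebyshev's inequality bounds the deviation of the sum (or sample mean).
Var(W̄) = Var(W_i)/n = 34.75/1135 = 0.030617.
Chebyshev: Pr(|W̄ − 89| ≥ 1.92) ≤ Var(W̄)/(1.92)² = 34.75/(1135·1.92²) = 0.0083.

0.0083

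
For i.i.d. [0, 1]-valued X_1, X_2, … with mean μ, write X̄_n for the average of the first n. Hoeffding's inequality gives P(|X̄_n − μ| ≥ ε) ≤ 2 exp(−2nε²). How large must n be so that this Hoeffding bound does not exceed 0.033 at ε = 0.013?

12144

Require 2·exp(−2nε²) ≤ 0.033, i.e. 2nε² ≥ ln(2/0.033) = 4.104395.
So n ≥ 4.104395 / (2·0.013²) = 12143.180.
The smallest integer n is 12144.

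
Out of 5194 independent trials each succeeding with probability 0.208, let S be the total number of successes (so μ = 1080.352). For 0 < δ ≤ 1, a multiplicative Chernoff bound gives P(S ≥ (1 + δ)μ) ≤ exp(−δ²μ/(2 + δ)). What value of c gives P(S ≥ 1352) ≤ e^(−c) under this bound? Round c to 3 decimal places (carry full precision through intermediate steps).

30.338

Write 1352 = (1 + δ)μ, so δ = 1352/1080.352 − 1 = 0.251444…
Then the exponent is δ²μ/(2 + δ) = (1352 − μ)² / (μ·(2 + δ)) = 30.337976.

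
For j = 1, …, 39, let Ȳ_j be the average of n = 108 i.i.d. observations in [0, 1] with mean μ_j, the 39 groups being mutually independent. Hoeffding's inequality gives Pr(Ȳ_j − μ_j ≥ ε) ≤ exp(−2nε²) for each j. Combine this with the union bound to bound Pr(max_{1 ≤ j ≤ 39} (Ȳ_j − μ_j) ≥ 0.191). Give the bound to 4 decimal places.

Per-experiment Hoeffding bound: exp(−2·108·0.191²) = exp(−7.87990) = 0.00037827.
Union bound over 39 events: 39·0.00037827 = 0.01475.

0.0148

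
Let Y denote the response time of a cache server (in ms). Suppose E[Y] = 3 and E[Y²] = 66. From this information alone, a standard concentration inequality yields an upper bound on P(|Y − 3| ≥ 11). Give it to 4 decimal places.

The first two moments determine the variance, so Chebyshev's inequality is the sharpest standard bound available.
Var(Y) = E[Y²] − (E[Y])² = 66 − 9 = 57.
Chebyshev's inequality: P(|Y − μ| ≥ t) ≤ Var(Y)/t² = 57/121 = 0.4711.

0.4711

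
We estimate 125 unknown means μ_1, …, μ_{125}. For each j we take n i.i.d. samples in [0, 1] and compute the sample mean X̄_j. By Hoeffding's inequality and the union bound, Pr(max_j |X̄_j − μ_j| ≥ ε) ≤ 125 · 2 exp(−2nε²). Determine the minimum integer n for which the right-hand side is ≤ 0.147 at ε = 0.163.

140

Need 2·125·exp(−2nε²) ≤ 0.147, i.e. exp(−2nε²) ≤ 0.147/250.
So 2nε² ≥ ln(250/0.147) = 7.438784.
Hence n ≥ 7.438784/(2·0.163²) = 139.990.
The smallest integer n is 140.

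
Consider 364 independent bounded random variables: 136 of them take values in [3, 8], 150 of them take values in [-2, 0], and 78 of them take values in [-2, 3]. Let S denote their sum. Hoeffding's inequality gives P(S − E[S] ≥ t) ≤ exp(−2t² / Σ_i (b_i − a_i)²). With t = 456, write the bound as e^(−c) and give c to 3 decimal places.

69.894

Σ(b_i − a_i)² = 136·5² + 150·2² + 78·5² = 5950.
c = 2t² / 5950 = 2·456² / 5950 = 69.8945.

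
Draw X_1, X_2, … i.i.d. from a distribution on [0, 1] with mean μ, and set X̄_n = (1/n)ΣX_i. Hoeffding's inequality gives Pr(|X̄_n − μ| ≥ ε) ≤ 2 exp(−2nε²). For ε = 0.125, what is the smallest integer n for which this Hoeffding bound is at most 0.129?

88

Require 2·exp(−2nε²) ≤ 0.129, i.e. 2nε² ≥ ln(2/0.129) = 2.741090.
So n ≥ 2.741090 / (2·0.125²) = 87.715.
The smallest integer n is 88.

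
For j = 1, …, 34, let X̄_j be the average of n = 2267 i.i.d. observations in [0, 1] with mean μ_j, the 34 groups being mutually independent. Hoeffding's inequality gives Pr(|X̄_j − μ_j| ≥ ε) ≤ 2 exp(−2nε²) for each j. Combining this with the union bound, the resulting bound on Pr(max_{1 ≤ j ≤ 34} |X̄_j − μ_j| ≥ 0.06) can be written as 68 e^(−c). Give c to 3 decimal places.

Union bound over the 34 events: Pr(max_{1 ≤ j ≤ 34} |X̄_j − μ_j| ≥ 0.06) ≤ 34·2·exp(−2nε²) = 68 exp(−2·2267·0.06²).
So c = 2·2267·0.06² = 16.3224.

16.322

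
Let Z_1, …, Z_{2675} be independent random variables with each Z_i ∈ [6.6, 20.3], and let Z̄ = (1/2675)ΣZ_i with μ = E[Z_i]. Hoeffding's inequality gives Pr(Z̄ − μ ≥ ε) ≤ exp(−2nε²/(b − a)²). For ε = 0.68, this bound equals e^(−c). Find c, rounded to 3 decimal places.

13.180

c = 2nε²/(b − a)² = 2·2675·0.68² / 13.7² = 13.1805.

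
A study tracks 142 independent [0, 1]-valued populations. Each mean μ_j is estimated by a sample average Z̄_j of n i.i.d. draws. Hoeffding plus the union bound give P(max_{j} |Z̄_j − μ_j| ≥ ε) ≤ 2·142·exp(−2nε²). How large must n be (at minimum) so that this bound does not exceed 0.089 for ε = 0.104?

Need 2·142·exp(−2nε²) ≤ 0.089, i.e. exp(−2nε²) ≤ 0.089/284.
So 2nε² ≥ ln(284/0.089) = 8.068093.
Hence n ≥ 8.068093/(2·0.104²) = 372.970.
The smallest integer n is 373.

373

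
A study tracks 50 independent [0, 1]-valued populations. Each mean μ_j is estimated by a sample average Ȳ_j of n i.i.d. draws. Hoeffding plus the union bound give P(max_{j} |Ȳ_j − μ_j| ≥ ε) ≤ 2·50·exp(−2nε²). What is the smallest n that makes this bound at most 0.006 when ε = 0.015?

Need 2·50·exp(−2nε²) ≤ 0.006, i.e. exp(−2nε²) ≤ 0.006/100.
So 2nε² ≥ ln(100/0.006) = 9.721166.
Hence n ≥ 9.721166/(2·0.015²) = 21602.591.
The smallest integer n is 21603.

21603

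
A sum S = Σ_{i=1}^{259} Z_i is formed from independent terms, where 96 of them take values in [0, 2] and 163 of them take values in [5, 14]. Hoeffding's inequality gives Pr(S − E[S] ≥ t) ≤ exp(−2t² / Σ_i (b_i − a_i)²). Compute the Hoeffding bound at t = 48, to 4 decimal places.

0.7124

Σ(b_i − a_i)² = 96·2² + 163·9² = 13587.
Exponent = 2·48² / 13587 = 0.33915.
Bound = exp(−0.33915) = 0.71238.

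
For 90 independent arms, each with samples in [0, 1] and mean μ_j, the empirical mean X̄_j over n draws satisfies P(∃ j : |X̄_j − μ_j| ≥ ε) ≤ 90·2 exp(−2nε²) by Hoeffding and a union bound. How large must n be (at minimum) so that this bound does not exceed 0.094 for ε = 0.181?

Need 2·90·exp(−2nε²) ≤ 0.094, i.e. exp(−2nε²) ≤ 0.094/180.
So 2nε² ≥ ln(180/0.094) = 7.557417.
Hence n ≥ 7.557417/(2·0.181²) = 115.342.
The smallest integer n is 116.

116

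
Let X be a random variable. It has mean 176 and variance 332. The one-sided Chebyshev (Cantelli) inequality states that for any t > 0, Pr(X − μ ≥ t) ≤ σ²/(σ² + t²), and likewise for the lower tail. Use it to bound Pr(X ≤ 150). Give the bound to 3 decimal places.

0.329

Here σ² = 332 and t = 26, so σ² + t² = 1008.
Cantelli's bound: 332/1008 = 0.3294.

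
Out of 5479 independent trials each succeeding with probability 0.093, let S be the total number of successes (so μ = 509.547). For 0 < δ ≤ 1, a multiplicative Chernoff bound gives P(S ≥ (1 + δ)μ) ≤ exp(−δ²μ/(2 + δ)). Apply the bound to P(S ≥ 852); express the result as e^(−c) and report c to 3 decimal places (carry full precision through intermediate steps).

Write 852 = (1 + δ)μ, so δ = 852/509.547 − 1 = 0.6720734…
Then the exponent is δ²μ/(2 + δ) = (852 − μ)² / (μ·(2 + δ)) = 86.132948.

86.133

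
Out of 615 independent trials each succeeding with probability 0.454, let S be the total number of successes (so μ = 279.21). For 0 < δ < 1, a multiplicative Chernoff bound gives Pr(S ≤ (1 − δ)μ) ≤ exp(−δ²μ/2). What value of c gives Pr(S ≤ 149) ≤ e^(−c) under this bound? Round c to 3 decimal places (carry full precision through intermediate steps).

30.362

Write 149 = (1 − δ)μ, so δ = 1 − 149/279.21 = 0.4663515…
Then the exponent is δ²μ/2 = (μ − 149)²/(2μ) = 30.361814.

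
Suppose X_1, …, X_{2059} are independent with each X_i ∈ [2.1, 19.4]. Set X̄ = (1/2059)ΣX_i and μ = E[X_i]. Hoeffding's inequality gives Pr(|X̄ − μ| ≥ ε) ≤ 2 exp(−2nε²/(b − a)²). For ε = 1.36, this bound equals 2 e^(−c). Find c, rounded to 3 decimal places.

c = 2nε²/(b − a)² = 2·2059·1.36² / 17.3² = 25.4491.

25.449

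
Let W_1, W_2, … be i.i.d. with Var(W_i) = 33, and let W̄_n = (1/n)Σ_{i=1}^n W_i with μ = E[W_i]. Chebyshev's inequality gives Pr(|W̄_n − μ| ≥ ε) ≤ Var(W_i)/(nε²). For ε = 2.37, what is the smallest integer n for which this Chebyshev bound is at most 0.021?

280

Require 33/(n·2.37²) ≤ 0.021, i.e. n ≥ 33/(0.021·2.37²) = 279.768.
The smallest integer n is 280.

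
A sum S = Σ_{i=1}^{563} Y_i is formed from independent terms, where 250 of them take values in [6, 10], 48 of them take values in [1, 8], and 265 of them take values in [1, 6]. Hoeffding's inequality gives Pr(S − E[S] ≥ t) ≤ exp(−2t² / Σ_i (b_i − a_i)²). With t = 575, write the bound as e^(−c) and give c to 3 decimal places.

Σ(b_i − a_i)² = 250·4² + 48·7² + 265·5² = 12977.
c = 2t² / 12977 = 2·575² / 12977 = 50.9555.

50.956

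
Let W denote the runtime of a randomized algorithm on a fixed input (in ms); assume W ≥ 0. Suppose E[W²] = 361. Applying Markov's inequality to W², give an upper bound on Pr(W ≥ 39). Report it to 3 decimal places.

Since W ≥ 0, the event {W ≥ 39} is the same as {W² ≥ 1521}.
Markov's inequality applied to W² gives Pr(W² ≥ 1521) ≤ E[W²]/1521 = 361/1521 = 0.2373.

0.237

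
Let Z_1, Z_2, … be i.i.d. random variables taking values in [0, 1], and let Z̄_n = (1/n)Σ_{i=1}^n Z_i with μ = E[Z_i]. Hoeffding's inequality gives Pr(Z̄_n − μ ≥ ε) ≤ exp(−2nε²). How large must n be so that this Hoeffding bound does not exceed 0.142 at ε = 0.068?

212

Require exp(−2nε²) ≤ 0.142, i.e. 2nε² ≥ ln(1/0.142) = 1.951928.
So n ≥ 1.951928 / (2·0.068²) = 211.065.
The smallest integer n is 212.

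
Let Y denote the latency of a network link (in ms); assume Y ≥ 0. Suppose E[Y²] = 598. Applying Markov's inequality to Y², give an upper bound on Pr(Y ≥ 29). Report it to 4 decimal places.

Since Y ≥ 0, the event {Y ≥ 29} is the same as {Y² ≥ 841}.
Markov's inequality applied to Y² gives Pr(Y² ≥ 841) ≤ E[Y²]/841 = 598/841 = 0.7111.

0.7111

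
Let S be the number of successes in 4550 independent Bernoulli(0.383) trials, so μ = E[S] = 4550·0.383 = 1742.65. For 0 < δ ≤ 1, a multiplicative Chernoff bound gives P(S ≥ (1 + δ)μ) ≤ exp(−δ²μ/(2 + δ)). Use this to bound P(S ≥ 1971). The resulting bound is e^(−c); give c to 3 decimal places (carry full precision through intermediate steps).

14.041

Write 1971 = (1 + δ)μ, so δ = 1971/1742.65 − 1 = 0.1310361…
Then the exponent is δ²μ/(2 + δ) = (1971 − μ)² / (μ·(2 + δ)) = 14.041098.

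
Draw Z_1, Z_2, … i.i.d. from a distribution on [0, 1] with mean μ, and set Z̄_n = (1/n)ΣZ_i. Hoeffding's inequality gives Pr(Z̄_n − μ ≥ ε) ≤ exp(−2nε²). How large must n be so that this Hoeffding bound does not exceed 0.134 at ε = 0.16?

40

Require exp(−2nε²) ≤ 0.134, i.e. 2nε² ≥ ln(1/0.134) = 2.009915.
So n ≥ 2.009915 / (2·0.16²) = 39.256.
The smallest integer n is 40.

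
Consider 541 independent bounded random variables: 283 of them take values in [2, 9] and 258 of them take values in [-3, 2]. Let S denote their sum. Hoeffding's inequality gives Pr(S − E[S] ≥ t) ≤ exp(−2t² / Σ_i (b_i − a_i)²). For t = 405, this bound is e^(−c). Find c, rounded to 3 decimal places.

Σ(b_i − a_i)² = 283·7² + 258·5² = 20317.
c = 2t² / 20317 = 2·405² / 20317 = 16.1466.

16.147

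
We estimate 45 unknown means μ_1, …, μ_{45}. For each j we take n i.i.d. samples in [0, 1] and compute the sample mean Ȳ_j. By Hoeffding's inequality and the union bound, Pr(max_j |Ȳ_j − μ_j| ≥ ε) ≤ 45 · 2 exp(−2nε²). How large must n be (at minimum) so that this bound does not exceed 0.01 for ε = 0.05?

Need 2·45·exp(−2nε²) ≤ 0.01, i.e. exp(−2nε²) ≤ 0.01/90.
So 2nε² ≥ ln(90/0.01) = 9.104980.
Hence n ≥ 9.104980/(2·0.05²) = 1820.996.
The smallest integer n is 1821.

1821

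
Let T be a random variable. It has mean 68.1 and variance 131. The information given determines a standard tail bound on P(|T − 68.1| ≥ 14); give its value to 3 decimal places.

0.668

Mean and variance are known, so Chebyshev's inequality applies.
Chebyshev: P(|T − μ| ≥ t) ≤ Var(T)/t².
Bound = 131 / 196 = 0.6684.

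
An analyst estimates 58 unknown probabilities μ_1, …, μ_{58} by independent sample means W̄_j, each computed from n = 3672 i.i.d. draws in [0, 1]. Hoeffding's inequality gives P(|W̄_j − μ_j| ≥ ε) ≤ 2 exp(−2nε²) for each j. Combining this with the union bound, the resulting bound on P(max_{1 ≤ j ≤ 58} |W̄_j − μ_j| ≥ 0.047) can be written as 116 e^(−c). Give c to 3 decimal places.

Union bound over the 58 events: P(max_{1 ≤ j ≤ 58} |W̄_j − μ_j| ≥ 0.047) ≤ 58·2·exp(−2nε²) = 116 exp(−2·3672·0.047²).
So c = 2·3672·0.047² = 16.2229.

16.223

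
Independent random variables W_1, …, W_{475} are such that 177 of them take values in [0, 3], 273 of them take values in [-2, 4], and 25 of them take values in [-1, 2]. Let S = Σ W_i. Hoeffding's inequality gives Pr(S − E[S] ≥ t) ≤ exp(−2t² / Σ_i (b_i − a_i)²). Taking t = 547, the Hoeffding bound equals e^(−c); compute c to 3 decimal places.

51.384

Σ(b_i − a_i)² = 177·3² + 273·6² + 25·3² = 11646.
c = 2t² / 11646 = 2·547² / 11646 = 51.3840.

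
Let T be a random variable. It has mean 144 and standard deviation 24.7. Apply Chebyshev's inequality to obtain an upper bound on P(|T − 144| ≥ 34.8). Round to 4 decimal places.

0.5038

Chebyshev: P(|T − μ| ≥ t) ≤ Var(T)/t².
Var(T) = σ² = 24.7² = 610.09.
Bound = 610.09 / 1211.04 = 0.5038.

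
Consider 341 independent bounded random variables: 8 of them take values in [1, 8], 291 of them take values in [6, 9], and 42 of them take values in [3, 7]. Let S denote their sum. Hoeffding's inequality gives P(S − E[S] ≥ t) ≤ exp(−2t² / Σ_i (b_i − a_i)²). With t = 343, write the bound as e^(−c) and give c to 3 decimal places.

63.888

Σ(b_i − a_i)² = 8·7² + 291·3² + 42·4² = 3683.
c = 2t² / 3683 = 2·343² / 3683 = 63.8876.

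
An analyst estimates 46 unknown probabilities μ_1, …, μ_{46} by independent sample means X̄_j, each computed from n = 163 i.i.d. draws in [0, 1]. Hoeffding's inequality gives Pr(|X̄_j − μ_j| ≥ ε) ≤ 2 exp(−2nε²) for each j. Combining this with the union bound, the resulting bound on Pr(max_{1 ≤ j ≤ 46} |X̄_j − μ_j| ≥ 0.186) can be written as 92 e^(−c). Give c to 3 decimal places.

11.278

Union bound over the 46 events: Pr(max_{1 ≤ j ≤ 46} |X̄_j − μ_j| ≥ 0.186) ≤ 46·2·exp(−2nε²) = 92 exp(−2·163·0.186²).
So c = 2·163·0.186² = 11.2783.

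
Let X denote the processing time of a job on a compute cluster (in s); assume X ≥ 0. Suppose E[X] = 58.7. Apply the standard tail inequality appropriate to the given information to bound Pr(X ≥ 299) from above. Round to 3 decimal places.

Only the mean of a non-negative variable is known, so Markov's inequality is the applicable tail bound.
Markov's inequality: for a non-negative random variable, Pr(X ≥ a) ≤ E[X]/a.
Here E[X] = 58.7 and a = 299, so the bound is 58.7/299 = 0.1963.

0.196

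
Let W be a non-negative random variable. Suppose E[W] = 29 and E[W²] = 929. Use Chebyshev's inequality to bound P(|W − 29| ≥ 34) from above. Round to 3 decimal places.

0.076

Var(W) = E[W²] − (E[W])² = 929 − 841 = 88.
Chebyshev's inequality: P(|W − μ| ≥ t) ≤ Var(W)/t² = 88/1156 = 0.0761.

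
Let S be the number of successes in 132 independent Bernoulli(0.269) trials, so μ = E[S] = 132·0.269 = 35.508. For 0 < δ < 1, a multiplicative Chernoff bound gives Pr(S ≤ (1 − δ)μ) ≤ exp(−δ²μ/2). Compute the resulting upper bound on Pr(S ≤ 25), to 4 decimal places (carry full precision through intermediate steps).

0.2112

Write 25 = (1 − δ)μ, so δ = 1 − 25/35.508 = 0.2959333…
Then the exponent is δ²μ/2 = (μ − 25)²/(2μ) = 1.554834.
Bound = exp(−1.554834) = 0.21122.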